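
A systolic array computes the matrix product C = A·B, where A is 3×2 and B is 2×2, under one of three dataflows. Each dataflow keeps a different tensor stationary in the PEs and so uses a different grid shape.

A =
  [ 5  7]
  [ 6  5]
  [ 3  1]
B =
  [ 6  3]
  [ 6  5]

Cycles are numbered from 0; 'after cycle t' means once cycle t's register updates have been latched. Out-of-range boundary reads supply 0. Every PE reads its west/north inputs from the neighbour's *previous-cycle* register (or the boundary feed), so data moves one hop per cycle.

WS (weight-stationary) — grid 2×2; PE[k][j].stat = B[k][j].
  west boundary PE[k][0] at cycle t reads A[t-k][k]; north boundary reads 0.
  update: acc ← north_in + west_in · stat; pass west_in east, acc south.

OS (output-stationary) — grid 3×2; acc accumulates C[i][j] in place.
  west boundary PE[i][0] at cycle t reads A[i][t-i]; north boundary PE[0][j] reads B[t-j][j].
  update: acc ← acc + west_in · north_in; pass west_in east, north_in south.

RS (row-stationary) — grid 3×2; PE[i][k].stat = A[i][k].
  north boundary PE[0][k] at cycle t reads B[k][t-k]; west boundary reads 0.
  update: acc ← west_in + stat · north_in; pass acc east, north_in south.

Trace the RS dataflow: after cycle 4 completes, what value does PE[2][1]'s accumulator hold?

RS (3×2). Following PE[2][1] plus its west/north inputs:
  after 0 — PE[1][1] acc=0, pass-E 0, pass-S 0
  after 0 — PE[2][0] acc=0, pass-E 0, pass-S 0
  after 0 — PE[2][1] acc=0, pass-E 0, pass-S 0
  after 1 — PE[1][1] acc=0, pass-E 0, pass-S 0
  after 1 — PE[2][0] acc=0, pass-E 0, pass-S 0
  after 1 — PE[2][1] acc=0, pass-E 0, pass-S 0
  after 2 — PE[1][1] acc=66, pass-E 66, pass-S 6
  after 2 — PE[2][0] acc=18, pass-E 18, pass-S 6
  after 2 — PE[2][1] acc=0, pass-E 0, pass-S 0
  after 3 — PE[1][1] acc=43, pass-E 43, pass-S 5
  after 3 — PE[2][0] acc=9, pass-E 9, pass-S 3
  after 3 — PE[2][1] acc=24, pass-E 24, pass-S 6
  after 4 — PE[1][1] acc=0, pass-E 0, pass-S 0
  after 4 — PE[2][0] acc=0, pass-E 0, pass-S 0
  after 4 — PE[2][1] acc=14, pass-E 14, pass-S 5

PE[2][1].acc = 14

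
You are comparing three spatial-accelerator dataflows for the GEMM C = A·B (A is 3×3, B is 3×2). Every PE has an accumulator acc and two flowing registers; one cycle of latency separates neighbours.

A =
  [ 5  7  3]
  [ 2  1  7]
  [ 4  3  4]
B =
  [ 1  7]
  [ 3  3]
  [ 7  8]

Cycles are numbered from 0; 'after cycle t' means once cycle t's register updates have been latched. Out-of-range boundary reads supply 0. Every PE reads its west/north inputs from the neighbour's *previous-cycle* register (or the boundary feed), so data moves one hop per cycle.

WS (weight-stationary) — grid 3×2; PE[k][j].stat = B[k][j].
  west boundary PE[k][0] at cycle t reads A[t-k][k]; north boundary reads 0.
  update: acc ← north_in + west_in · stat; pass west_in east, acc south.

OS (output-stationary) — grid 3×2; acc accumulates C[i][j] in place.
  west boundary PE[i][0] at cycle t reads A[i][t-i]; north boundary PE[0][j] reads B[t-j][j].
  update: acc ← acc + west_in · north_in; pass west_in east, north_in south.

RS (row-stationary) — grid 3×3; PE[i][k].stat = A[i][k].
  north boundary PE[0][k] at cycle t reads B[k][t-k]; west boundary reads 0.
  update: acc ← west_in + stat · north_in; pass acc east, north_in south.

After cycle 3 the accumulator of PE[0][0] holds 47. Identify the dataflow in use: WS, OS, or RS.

Under WS (3×2), PE[0][0]:
  [0] (0,0) acc=5 (h:5 v:5)
  [1] (0,0) acc=2 (h:2 v:2)
  [2] (0,0) acc=4 (h:4 v:4)
  [3] (0,0) acc=0 (h:0 v:0)
Under OS (3×2), PE[0][0]:
  [0] (0,0) acc=5 (h:5 v:1)
  [1] (0,0) acc=26 (h:7 v:3)
  [2] (0,0) acc=47 (h:3 v:7)
  [3] (0,0) acc=47 (h:0 v:0)
Under RS (3×3), PE[0][0]:
  [0] (0,0) acc=5 (h:5 v:1)
  [1] (0,0) acc=35 (h:35 v:7)
  [2] (0,0) acc=0 (h:0 v:0)
  [3] (0,0) acc=0 (h:0 v:0)

dataflow = OS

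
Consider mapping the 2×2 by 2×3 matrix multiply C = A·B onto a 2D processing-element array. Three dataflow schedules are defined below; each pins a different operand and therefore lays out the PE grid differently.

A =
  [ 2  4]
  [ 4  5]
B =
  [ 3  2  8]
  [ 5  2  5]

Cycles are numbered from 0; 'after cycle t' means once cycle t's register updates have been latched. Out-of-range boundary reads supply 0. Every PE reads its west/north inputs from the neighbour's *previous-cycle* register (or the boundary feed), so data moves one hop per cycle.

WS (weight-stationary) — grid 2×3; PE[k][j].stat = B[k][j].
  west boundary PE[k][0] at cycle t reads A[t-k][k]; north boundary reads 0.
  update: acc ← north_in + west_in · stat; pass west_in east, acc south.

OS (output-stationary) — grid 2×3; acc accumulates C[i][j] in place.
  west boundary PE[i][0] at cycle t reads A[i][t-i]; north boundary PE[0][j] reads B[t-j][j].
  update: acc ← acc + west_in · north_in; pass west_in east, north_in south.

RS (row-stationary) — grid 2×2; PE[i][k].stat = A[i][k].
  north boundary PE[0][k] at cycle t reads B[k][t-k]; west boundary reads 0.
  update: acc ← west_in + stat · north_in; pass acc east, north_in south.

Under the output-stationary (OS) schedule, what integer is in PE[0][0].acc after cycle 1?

OS 2×3: PE[0][0] cycle-by-cycle (with neighbour feeds):
  0: (0,0).acc=6  regs=<2,3>
  1: (0,0).acc=26  regs=<4,5>

PE[0][0].acc = 26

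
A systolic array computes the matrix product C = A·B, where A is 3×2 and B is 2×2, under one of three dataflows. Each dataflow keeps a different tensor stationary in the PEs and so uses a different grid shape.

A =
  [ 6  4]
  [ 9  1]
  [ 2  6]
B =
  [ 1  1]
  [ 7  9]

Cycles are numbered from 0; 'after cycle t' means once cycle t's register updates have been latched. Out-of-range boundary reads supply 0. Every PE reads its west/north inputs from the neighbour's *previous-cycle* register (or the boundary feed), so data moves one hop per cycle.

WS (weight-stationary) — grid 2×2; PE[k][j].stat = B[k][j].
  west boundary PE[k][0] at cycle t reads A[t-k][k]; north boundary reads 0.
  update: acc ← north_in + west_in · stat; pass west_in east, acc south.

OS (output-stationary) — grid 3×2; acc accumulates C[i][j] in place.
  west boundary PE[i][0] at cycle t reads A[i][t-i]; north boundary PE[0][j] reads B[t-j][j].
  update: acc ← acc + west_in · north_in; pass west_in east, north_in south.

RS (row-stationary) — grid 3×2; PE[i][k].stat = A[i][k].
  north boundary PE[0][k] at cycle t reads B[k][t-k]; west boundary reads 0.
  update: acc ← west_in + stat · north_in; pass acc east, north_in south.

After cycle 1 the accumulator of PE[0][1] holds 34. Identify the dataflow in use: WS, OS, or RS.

dataflow = RS

WS (2×2 grid), PE[0][1]:
  cycle 0: PE[0][1] → acc 0, east 0, south 0
  cycle 1: PE[0][1] → acc 6, east 6, south 6
OS (3×2 grid), PE[0][1]:
  cycle 0: PE[0][1] → acc 0, east 0, south 0
  cycle 1: PE[0][1] → acc 6, east 6, south 1
RS (3×2 grid), PE[0][1]:
  cycle 0: PE[0][1] → acc 0, east 0, south 0
  cycle 1: PE[0][1] → acc 34, east 34, south 7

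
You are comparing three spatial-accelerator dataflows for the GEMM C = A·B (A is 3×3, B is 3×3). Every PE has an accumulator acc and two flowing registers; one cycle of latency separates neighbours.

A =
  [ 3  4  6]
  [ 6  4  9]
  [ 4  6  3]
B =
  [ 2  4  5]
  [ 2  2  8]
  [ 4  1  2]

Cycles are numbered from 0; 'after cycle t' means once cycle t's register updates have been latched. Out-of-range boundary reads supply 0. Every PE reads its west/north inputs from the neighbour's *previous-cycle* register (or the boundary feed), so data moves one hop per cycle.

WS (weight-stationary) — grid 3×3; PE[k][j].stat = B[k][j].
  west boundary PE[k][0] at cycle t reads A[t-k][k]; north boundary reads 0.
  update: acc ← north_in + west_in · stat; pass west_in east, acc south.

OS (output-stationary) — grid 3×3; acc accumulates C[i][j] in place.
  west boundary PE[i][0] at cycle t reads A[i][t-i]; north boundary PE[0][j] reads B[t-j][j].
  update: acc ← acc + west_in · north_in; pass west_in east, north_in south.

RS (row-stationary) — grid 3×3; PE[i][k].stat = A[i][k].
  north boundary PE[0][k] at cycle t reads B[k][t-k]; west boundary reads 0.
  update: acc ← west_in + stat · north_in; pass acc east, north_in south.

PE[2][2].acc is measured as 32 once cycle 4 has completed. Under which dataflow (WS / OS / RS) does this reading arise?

WS (3×3 grid), PE[2][2]:
  cycle 0: PE[2][2] → acc 0, east 0, south 0
  cycle 1: PE[2][2] → acc 0, east 0, south 0
  cycle 2: PE[2][2] → acc 0, east 0, south 0
  cycle 3: PE[2][2] → acc 0, east 0, south 0
  cycle 4: PE[2][2] → acc 59, east 6, south 59
OS (3×3 grid), PE[2][2]:
  cycle 0: PE[2][2] → acc 0, east 0, south 0
  cycle 1: PE[2][2] → acc 0, east 0, south 0
  cycle 2: PE[2][2] → acc 0, east 0, south 0
  cycle 3: PE[2][2] → acc 0, east 0, south 0
  cycle 4: PE[2][2] → acc 20, east 4, south 5
RS (3×3 grid), PE[2][2]:
  cycle 0: PE[2][2] → acc 0, east 0, south 0
  cycle 1: PE[2][2] → acc 0, east 0, south 0
  cycle 2: PE[2][2] → acc 0, east 0, south 0
  cycle 3: PE[2][2] → acc 0, east 0, south 0
  cycle 4: PE[2][2] → acc 32, east 32, south 4

dataflow = RS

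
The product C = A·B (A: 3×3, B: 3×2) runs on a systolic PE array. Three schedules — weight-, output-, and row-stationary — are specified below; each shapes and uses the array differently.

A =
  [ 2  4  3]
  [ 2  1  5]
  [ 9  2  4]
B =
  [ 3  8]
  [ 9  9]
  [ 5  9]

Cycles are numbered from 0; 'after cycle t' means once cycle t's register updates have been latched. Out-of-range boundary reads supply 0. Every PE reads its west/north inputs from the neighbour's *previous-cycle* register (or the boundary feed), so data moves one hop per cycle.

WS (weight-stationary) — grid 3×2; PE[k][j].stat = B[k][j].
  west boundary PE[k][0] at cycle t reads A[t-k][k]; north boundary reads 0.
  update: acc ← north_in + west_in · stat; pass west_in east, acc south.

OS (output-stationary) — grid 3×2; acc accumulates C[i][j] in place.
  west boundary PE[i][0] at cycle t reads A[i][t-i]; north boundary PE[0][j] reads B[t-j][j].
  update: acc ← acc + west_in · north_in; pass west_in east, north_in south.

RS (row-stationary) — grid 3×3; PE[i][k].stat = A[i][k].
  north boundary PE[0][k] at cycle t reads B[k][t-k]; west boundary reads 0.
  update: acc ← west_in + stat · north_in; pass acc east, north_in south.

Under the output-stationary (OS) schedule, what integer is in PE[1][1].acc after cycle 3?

PE[1][1].acc = 25

Tracing OS — 3×2 array, target PE[1][1]:
  @0  [0,1]  acc 0  |  →0  ↓0
  @0  [1,0]  acc 0  |  →0  ↓0
  @0  [1,1]  acc 0  |  →0  ↓0
  @1  [0,1]  acc 16  |  →2  ↓8
  @1  [1,0]  acc 6  |  →2  ↓3
  @1  [1,1]  acc 0  |  →0  ↓0
  @2  [0,1]  acc 52  |  →4  ↓9
  @2  [1,0]  acc 15  |  →1  ↓9
  @2  [1,1]  acc 16  |  →2  ↓8
  @3  [0,1]  acc 79  |  →3  ↓9
  @3  [1,0]  acc 40  |  →5  ↓5
  @3  [1,1]  acc 25  |  →1  ↓9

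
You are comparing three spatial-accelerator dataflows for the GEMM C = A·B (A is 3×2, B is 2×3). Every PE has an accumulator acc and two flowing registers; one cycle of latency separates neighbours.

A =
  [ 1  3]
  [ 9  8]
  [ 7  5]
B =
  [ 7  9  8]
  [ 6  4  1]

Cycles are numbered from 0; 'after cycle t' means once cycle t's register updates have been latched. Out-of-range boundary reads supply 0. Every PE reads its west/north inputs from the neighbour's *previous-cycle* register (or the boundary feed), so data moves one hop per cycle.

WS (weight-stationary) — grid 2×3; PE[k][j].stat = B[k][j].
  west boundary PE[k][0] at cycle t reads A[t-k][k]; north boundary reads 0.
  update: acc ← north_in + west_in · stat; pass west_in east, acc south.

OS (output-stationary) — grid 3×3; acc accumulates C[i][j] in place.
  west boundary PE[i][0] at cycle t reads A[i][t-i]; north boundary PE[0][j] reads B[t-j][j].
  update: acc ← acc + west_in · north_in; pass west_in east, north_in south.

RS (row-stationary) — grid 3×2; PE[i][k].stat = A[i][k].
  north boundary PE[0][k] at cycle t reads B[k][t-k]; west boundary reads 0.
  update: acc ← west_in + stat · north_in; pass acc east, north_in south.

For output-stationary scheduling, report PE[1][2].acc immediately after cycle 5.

PE[1][2].acc = 80

Tracing OS — 3×3 array, target PE[1][2]:
  @0  [0,2]  acc 0  |  →0  ↓0
  @0  [1,1]  acc 0  |  →0  ↓0
  @0  [1,2]  acc 0  |  →0  ↓0
  @1  [0,2]  acc 0  |  →0  ↓0
  @1  [1,1]  acc 0  |  →0  ↓0
  @1  [1,2]  acc 0  |  →0  ↓0
  @2  [0,2]  acc 8  |  →1  ↓8
  @2  [1,1]  acc 81  |  →9  ↓9
  @2  [1,2]  acc 0  |  →0  ↓0
  @3  [0,2]  acc 11  |  →3  ↓1
  @3  [1,1]  acc 113  |  →8  ↓4
  @3  [1,2]  acc 72  |  →9  ↓8
  @4  [0,2]  acc 11  |  →0  ↓0
  @4  [1,1]  acc 113  |  →0  ↓0
  @4  [1,2]  acc 80  |  →8  ↓1
  @5  [0,2]  acc 11  |  →0  ↓0
  @5  [1,1]  acc 113  |  →0  ↓0
  @5  [1,2]  acc 80  |  →0  ↓0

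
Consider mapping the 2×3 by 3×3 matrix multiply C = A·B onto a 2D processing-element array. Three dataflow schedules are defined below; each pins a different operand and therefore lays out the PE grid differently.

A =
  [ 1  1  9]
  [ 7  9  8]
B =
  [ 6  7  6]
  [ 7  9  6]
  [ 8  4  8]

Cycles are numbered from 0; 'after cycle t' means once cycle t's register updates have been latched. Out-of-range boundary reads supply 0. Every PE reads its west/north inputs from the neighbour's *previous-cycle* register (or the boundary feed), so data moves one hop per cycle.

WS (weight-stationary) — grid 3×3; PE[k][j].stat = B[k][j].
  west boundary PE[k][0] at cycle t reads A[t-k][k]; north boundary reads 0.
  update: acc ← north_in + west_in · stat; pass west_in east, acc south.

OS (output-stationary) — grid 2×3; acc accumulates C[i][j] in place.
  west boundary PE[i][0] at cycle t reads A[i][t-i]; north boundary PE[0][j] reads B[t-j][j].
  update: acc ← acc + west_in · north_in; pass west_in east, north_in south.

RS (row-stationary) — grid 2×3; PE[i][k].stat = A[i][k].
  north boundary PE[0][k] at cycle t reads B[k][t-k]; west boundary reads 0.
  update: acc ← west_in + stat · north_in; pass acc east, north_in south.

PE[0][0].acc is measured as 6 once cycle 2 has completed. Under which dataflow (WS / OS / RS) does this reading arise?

dataflow = RS

WS (3×3 grid), PE[0][0]:
  0: (0,0).acc=6  regs=<1,6>
  1: (0,0).acc=42  regs=<7,42>
  2: (0,0).acc=0  regs=<0,0>
OS (2×3 grid), PE[0][0]:
  0: (0,0).acc=6  regs=<1,6>
  1: (0,0).acc=13  regs=<1,7>
  2: (0,0).acc=85  regs=<9,8>
RS (2×3 grid), PE[0][0]:
  0: (0,0).acc=6  regs=<6,6>
  1: (0,0).acc=7  regs=<7,7>
  2: (0,0).acc=6  regs=<6,6>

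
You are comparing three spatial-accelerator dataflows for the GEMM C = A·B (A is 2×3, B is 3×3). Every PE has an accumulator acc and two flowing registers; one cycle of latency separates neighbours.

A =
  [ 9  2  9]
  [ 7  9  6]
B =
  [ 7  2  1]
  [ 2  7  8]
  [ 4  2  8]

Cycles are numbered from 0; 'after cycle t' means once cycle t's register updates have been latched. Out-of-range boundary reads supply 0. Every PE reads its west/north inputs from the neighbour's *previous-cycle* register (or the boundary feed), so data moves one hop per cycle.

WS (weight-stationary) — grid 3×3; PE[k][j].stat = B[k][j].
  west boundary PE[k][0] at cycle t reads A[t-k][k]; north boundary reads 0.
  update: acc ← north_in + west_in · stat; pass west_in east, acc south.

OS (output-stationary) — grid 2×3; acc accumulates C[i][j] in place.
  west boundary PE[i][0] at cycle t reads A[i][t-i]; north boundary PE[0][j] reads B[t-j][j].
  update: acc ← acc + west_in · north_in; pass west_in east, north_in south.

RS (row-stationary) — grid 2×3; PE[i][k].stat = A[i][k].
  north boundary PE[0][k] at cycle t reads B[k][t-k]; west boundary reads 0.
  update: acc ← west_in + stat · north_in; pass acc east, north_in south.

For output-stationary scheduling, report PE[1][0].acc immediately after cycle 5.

PE[1][0].acc = 91

Tracing OS — 2×3 array, target PE[1][0]:
  step 0 · PE0,0: acc=63; fwd→9 fwd↓7
  step 0 · PE1,0: acc=0; fwd→0 fwd↓0
  step 1 · PE0,0: acc=67; fwd→2 fwd↓2
  step 1 · PE1,0: acc=49; fwd→7 fwd↓7
  step 2 · PE0,0: acc=103; fwd→9 fwd↓4
  step 2 · PE1,0: acc=67; fwd→9 fwd↓2
  step 3 · PE0,0: acc=103; fwd→0 fwd↓0
  step 3 · PE1,0: acc=91; fwd→6 fwd↓4
  step 4 · PE0,0: acc=103; fwd→0 fwd↓0
  step 4 · PE1,0: acc=91; fwd→0 fwd↓0
  step 5 · PE0,0: acc=103; fwd→0 fwd↓0
  step 5 · PE1,0: acc=91; fwd→0 fwd↓0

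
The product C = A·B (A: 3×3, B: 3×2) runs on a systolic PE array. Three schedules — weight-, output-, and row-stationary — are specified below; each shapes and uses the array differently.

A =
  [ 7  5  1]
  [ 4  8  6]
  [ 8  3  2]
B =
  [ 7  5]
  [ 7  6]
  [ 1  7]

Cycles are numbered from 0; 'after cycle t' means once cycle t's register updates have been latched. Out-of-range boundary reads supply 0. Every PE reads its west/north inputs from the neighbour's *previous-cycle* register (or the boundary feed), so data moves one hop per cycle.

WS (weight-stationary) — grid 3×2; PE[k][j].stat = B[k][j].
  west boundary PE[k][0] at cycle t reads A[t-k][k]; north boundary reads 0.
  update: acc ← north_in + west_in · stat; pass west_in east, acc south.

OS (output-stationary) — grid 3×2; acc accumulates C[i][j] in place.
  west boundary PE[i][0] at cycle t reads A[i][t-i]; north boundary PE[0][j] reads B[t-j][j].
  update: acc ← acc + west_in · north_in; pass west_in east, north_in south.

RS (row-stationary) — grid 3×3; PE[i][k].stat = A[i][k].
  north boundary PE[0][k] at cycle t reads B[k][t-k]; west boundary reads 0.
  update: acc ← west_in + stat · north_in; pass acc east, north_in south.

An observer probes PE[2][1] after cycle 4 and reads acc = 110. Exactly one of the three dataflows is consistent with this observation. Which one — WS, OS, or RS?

dataflow = WS

WS [3×2] PE[2][1] across cycles:
  0: (2,1).acc=0  regs=<0,0>
  1: (2,1).acc=0  regs=<0,0>
  2: (2,1).acc=0  regs=<0,0>
  3: (2,1).acc=72  regs=<1,72>
  4: (2,1).acc=110  regs=<6,110>
OS [3×2] PE[2][1] across cycles:
  0: (2,1).acc=0  regs=<0,0>
  1: (2,1).acc=0  regs=<0,0>
  2: (2,1).acc=0  regs=<0,0>
  3: (2,1).acc=40  regs=<8,5>
  4: (2,1).acc=58  regs=<3,6>
RS [3×3] PE[2][1] across cycles:
  0: (2,1).acc=0  regs=<0,0>
  1: (2,1).acc=0  regs=<0,0>
  2: (2,1).acc=0  regs=<0,0>
  3: (2,1).acc=77  regs=<77,7>
  4: (2,1).acc=58  regs=<58,6>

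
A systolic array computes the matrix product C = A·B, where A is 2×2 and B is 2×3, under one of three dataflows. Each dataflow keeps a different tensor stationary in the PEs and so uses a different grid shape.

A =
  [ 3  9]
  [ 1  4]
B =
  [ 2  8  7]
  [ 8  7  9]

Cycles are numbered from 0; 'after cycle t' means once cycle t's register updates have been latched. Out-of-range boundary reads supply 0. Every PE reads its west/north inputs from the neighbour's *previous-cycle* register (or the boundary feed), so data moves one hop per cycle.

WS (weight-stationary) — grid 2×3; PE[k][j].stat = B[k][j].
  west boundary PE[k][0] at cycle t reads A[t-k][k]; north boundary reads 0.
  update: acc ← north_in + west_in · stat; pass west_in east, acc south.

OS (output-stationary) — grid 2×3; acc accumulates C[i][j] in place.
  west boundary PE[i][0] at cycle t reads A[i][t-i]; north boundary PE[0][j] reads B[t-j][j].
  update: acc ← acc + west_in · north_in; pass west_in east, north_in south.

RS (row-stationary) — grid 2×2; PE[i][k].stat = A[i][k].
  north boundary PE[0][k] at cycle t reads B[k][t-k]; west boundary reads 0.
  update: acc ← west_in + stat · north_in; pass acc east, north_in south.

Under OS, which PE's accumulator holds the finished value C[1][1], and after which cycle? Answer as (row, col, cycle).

(row, col, cycle) = (1, 1, 3)

Under OS, C[1][1] lands at PE[1][1]:
  @0  [1,1]  acc 0  |  →0  ↓0
  @1  [1,1]  acc 0  |  →0  ↓0
  @2  [1,1]  acc 8  |  →1  ↓8
  @3  [1,1]  acc 36  |  →4  ↓7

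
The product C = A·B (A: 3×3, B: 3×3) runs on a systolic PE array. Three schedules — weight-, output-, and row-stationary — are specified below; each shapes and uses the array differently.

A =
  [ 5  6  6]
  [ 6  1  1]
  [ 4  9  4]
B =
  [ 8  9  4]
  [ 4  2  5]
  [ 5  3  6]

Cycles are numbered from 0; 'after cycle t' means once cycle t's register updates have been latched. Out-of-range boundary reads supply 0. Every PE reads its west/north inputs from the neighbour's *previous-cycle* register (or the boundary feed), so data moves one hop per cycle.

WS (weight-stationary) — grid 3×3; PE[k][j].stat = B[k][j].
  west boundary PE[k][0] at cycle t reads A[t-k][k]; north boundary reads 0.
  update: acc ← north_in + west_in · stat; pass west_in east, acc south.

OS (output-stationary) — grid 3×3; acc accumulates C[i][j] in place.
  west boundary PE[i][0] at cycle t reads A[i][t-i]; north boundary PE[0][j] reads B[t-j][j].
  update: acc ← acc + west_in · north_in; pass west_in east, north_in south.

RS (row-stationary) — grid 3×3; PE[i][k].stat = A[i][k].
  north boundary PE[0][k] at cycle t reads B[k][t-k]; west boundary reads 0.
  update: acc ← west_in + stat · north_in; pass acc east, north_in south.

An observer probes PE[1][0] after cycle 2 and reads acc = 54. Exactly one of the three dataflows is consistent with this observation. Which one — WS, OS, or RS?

— WS: 3×3; PE[1][0] trace:
  [0] (1,0) acc=0 (h:0 v:0)
  [1] (1,0) acc=64 (h:6 v:64)
  [2] (1,0) acc=52 (h:1 v:52)
— OS: 3×3; PE[1][0] trace:
  [0] (1,0) acc=0 (h:0 v:0)
  [1] (1,0) acc=48 (h:6 v:8)
  [2] (1,0) acc=52 (h:1 v:4)
— RS: 3×3; PE[1][0] trace:
  [0] (1,0) acc=0 (h:0 v:0)
  [1] (1,0) acc=48 (h:48 v:8)
  [2] (1,0) acc=54 (h:54 v:9)

dataflow = RS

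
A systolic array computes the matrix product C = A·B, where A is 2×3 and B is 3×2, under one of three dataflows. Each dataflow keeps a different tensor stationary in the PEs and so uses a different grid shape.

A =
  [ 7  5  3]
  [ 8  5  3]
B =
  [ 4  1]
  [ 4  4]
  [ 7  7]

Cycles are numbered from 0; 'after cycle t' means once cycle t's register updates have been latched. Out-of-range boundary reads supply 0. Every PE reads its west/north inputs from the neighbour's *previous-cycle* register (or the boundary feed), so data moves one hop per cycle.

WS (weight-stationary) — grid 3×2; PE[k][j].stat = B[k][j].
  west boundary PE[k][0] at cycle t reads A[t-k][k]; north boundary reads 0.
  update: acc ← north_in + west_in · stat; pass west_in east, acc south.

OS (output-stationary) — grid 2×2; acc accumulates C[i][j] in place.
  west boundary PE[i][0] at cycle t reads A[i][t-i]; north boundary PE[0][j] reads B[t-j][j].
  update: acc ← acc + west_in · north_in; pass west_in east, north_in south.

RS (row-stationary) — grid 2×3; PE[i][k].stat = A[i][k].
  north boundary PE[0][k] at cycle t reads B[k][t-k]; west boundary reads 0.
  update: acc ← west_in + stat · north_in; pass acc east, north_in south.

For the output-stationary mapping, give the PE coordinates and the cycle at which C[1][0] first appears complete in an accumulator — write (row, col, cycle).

Under OS, C[1][0] lands at PE[1][0]:
  after 0 — PE[1][0] acc=0, pass-E 0, pass-S 0
  after 1 — PE[1][0] acc=32, pass-E 8, pass-S 4
  after 2 — PE[1][0] acc=52, pass-E 5, pass-S 4
  after 3 — PE[1][0] acc=73, pass-E 3, pass-S 7

(row, col, cycle) = (1, 0, 3)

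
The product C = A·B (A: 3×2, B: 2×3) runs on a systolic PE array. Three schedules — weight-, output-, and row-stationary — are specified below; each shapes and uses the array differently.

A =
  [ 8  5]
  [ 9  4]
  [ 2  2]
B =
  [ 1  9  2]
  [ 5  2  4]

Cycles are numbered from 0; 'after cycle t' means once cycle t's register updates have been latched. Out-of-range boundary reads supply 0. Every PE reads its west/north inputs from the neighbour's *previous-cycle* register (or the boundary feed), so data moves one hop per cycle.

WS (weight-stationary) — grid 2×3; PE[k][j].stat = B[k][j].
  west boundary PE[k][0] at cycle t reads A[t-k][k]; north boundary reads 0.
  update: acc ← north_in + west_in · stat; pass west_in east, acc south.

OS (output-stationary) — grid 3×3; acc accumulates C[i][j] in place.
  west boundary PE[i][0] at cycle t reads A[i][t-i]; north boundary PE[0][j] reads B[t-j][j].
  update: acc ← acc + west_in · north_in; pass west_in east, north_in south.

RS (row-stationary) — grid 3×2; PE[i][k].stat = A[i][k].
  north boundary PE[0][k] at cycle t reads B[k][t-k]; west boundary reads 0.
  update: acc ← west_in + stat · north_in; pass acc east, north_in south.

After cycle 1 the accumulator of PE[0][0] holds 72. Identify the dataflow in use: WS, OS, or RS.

dataflow = RS

— WS: 2×3; PE[0][0] trace:
  t=0 PE[0][0]: acc=8 h=8 v=8
  t=1 PE[0][0]: acc=9 h=9 v=9
— OS: 3×3; PE[0][0] trace:
  t=0 PE[0][0]: acc=8 h=8 v=1
  t=1 PE[0][0]: acc=33 h=5 v=5
— RS: 3×2; PE[0][0] trace:
  t=0 PE[0][0]: acc=8 h=8 v=1
  t=1 PE[0][0]: acc=72 h=72 v=9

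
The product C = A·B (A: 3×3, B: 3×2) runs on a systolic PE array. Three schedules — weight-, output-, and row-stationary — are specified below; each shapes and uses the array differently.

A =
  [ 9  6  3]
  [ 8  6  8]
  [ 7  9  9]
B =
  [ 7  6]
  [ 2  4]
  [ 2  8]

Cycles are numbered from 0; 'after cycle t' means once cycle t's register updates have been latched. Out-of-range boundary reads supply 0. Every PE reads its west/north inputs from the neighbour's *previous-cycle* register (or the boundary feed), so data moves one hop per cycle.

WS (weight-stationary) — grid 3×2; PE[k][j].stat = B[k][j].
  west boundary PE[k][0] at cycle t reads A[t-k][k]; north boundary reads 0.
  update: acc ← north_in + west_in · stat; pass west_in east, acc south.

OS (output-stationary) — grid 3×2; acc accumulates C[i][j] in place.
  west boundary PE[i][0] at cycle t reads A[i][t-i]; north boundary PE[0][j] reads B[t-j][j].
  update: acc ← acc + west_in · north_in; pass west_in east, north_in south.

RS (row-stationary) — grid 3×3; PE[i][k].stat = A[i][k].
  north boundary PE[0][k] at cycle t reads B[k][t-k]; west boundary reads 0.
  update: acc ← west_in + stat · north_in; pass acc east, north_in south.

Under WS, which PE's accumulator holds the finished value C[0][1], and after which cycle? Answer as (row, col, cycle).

Under WS, C[0][1] lands at PE[2][1]:
  step 0 · PE2,1: acc=0; fwd→0 fwd↓0
  step 1 · PE2,1: acc=0; fwd→0 fwd↓0
  step 2 · PE2,1: acc=0; fwd→0 fwd↓0
  step 3 · PE2,1: acc=102; fwd→3 fwd↓102

(row, col, cycle) = (2, 1, 3)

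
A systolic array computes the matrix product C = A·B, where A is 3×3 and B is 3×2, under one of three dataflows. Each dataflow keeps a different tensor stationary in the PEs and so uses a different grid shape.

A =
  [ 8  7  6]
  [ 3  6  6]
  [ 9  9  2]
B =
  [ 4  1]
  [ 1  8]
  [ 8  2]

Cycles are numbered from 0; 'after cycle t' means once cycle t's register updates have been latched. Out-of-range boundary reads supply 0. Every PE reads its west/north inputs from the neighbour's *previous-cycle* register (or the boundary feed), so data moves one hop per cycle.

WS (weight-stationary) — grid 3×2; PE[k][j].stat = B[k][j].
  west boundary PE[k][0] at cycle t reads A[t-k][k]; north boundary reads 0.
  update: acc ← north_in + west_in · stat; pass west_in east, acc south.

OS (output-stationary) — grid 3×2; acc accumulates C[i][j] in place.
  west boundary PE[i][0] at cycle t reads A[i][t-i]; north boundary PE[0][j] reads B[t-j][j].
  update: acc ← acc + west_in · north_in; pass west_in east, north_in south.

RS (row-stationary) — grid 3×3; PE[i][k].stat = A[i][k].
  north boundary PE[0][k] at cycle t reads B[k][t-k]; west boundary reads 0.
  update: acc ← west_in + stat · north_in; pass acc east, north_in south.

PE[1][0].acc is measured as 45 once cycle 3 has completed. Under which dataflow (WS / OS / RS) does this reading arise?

dataflow = WS

WS (3×2 grid), PE[1][0]:
  cycle 0: PE[1][0] → acc 0, east 0, south 0
  cycle 1: PE[1][0] → acc 39, east 7, south 39
  cycle 2: PE[1][0] → acc 18, east 6, south 18
  cycle 3: PE[1][0] → acc 45, east 9, south 45
OS (3×2 grid), PE[1][0]:
  cycle 0: PE[1][0] → acc 0, east 0, south 0
  cycle 1: PE[1][0] → acc 12, east 3, south 4
  cycle 2: PE[1][0] → acc 18, east 6, south 1
  cycle 3: PE[1][0] → acc 66, east 6, south 8
RS (3×3 grid), PE[1][0]:
  cycle 0: PE[1][0] → acc 0, east 0, south 0
  cycle 1: PE[1][0] → acc 12, east 12, south 4
  cycle 2: PE[1][0] → acc 3, east 3, south 1
  cycle 3: PE[1][0] → acc 0, east 0, south 0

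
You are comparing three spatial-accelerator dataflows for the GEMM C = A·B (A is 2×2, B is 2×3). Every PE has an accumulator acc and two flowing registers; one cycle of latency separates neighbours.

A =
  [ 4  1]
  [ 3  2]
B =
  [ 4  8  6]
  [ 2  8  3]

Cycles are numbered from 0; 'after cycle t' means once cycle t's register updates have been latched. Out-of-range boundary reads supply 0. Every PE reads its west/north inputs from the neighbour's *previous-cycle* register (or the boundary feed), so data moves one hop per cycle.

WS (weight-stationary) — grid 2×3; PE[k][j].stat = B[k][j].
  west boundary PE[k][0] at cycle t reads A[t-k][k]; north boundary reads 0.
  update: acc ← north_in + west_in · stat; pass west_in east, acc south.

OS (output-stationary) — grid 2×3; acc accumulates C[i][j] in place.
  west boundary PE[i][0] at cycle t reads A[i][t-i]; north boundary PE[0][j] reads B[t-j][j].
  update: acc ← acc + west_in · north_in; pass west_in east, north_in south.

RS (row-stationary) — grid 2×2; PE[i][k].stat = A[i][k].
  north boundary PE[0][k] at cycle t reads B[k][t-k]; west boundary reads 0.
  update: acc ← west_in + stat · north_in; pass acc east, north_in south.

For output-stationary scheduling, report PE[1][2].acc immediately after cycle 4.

OS 2×3: PE[1][2] cycle-by-cycle (with neighbour feeds):
  [0] (0,2) acc=0 (h:0 v:0)
  [0] (1,1) acc=0 (h:0 v:0)
  [0] (1,2) acc=0 (h:0 v:0)
  [1] (0,2) acc=0 (h:0 v:0)
  [1] (1,1) acc=0 (h:0 v:0)
  [1] (1,2) acc=0 (h:0 v:0)
  [2] (0,2) acc=24 (h:4 v:6)
  [2] (1,1) acc=24 (h:3 v:8)
  [2] (1,2) acc=0 (h:0 v:0)
  [3] (0,2) acc=27 (h:1 v:3)
  [3] (1,1) acc=40 (h:2 v:8)
  [3] (1,2) acc=18 (h:3 v:6)
  [4] (0,2) acc=27 (h:0 v:0)
  [4] (1,1) acc=40 (h:0 v:0)
  [4] (1,2) acc=24 (h:2 v:3)

PE[1][2].acc = 24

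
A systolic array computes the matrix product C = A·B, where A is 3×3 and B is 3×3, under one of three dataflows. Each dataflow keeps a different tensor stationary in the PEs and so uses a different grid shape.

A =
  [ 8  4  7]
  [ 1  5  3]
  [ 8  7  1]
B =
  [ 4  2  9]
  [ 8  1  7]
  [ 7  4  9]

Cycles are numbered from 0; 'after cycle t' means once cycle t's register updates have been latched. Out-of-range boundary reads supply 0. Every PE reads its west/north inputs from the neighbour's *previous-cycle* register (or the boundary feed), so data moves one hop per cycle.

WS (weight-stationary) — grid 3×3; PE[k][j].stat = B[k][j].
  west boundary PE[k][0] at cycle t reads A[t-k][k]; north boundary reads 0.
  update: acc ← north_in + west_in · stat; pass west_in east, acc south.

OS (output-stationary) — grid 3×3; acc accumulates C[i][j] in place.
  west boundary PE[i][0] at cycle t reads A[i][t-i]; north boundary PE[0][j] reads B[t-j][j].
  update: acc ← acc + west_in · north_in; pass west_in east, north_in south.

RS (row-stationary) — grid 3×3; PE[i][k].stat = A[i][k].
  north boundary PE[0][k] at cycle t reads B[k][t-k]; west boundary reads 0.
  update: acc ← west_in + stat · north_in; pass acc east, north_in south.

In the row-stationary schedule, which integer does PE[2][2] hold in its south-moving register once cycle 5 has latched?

RS on a 3×3 grid — tracing PE[2][2] and its feeders:
  step 0 · PE1,2: acc=0; fwd→0 fwd↓0
  step 0 · PE2,1: acc=0; fwd→0 fwd↓0
  step 0 · PE2,2: acc=0; fwd→0 fwd↓0
  step 1 · PE1,2: acc=0; fwd→0 fwd↓0
  step 1 · PE2,1: acc=0; fwd→0 fwd↓0
  step 1 · PE2,2: acc=0; fwd→0 fwd↓0
  step 2 · PE1,2: acc=0; fwd→0 fwd↓0
  step 2 · PE2,1: acc=0; fwd→0 fwd↓0
  step 2 · PE2,2: acc=0; fwd→0 fwd↓0
  step 3 · PE1,2: acc=65; fwd→65 fwd↓7
  step 3 · PE2,1: acc=88; fwd→88 fwd↓8
  step 3 · PE2,2: acc=0; fwd→0 fwd↓0
  step 4 · PE1,2: acc=19; fwd→19 fwd↓4
  step 4 · PE2,1: acc=23; fwd→23 fwd↓1
  step 4 · PE2,2: acc=95; fwd→95 fwd↓7
  step 5 · PE1,2: acc=71; fwd→71 fwd↓9
  step 5 · PE2,1: acc=121; fwd→121 fwd↓7
  step 5 · PE2,2: acc=27; fwd→27 fwd↓4

register = 4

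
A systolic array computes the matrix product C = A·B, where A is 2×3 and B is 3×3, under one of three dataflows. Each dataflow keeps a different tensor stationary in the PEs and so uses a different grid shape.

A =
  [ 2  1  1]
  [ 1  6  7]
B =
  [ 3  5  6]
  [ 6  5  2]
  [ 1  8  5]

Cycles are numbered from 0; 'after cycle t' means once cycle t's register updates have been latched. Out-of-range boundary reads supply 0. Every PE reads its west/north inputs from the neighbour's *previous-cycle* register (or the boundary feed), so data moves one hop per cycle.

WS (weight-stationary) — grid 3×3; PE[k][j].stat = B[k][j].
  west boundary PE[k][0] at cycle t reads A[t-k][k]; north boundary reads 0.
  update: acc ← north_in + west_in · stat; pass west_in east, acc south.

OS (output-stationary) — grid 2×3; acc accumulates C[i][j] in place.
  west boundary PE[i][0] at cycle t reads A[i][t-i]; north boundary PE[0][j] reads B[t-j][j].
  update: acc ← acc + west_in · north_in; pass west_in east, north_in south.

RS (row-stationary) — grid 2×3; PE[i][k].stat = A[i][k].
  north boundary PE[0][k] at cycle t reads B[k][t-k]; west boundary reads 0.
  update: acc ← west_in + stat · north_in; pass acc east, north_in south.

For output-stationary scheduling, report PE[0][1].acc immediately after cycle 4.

Tracing OS — 2×3 array, target PE[0][1]:
  cycle 0: PE[0][0] → acc 6, east 2, south 3
  cycle 0: PE[0][1] → acc 0, east 0, south 0
  cycle 1: PE[0][0] → acc 12, east 1, south 6
  cycle 1: PE[0][1] → acc 10, east 2, south 5
  cycle 2: PE[0][0] → acc 13, east 1, south 1
  cycle 2: PE[0][1] → acc 15, east 1, south 5
  cycle 3: PE[0][0] → acc 13, east 0, south 0
  cycle 3: PE[0][1] → acc 23, east 1, south 8
  cycle 4: PE[0][0] → acc 13, east 0, south 0
  cycle 4: PE[0][1] → acc 23, east 0, south 0

PE[0][1].acc = 23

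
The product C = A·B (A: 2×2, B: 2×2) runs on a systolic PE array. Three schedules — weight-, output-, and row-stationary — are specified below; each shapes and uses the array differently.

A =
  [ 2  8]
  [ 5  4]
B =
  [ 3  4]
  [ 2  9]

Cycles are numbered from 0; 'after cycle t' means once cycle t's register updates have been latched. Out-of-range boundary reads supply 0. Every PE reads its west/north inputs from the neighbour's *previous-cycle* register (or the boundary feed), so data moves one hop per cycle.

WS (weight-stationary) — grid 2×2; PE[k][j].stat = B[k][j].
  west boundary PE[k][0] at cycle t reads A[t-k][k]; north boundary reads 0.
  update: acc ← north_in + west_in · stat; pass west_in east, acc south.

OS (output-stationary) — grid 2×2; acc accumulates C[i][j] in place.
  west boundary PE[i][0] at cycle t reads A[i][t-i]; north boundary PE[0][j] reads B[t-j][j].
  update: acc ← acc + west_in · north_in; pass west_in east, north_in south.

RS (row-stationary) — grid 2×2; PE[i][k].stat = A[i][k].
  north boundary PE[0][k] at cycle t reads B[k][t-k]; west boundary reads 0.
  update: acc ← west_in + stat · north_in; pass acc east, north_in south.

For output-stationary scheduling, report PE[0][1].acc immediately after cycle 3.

PE[0][1].acc = 80

OS (2×2). Following PE[0][1] plus its west/north inputs:
  cycle 0: PE[0][0] → acc 6, east 2, south 3
  cycle 0: PE[0][1] → acc 0, east 0, south 0
  cycle 1: PE[0][0] → acc 22, east 8, south 2
  cycle 1: PE[0][1] → acc 8, east 2, south 4
  cycle 2: PE[0][0] → acc 22, east 0, south 0
  cycle 2: PE[0][1] → acc 80, east 8, south 9
  cycle 3: PE[0][0] → acc 22, east 0, south 0
  cycle 3: PE[0][1] → acc 80, east 0, south 0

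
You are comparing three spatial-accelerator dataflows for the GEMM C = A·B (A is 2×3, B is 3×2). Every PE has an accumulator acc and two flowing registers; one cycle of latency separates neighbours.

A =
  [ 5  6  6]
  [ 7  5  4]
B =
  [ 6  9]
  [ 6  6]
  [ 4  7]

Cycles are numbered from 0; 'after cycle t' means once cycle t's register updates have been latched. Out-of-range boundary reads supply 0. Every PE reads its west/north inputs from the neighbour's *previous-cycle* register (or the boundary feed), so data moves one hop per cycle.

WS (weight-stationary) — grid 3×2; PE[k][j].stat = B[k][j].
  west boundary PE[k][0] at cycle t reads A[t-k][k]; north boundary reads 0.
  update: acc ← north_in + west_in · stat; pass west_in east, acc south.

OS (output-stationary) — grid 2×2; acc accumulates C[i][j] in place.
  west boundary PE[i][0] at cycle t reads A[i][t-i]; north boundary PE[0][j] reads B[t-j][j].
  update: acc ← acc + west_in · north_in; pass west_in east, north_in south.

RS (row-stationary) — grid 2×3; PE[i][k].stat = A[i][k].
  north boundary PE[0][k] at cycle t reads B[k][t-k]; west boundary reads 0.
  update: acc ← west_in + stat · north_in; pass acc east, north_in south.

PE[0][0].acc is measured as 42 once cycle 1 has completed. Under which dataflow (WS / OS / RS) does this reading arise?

dataflow = WS

— WS: 3×2; PE[0][0] trace:
  [0] (0,0) acc=30 (h:5 v:30)
  [1] (0,0) acc=42 (h:7 v:42)
— OS: 2×2; PE[0][0] trace:
  [0] (0,0) acc=30 (h:5 v:6)
  [1] (0,0) acc=66 (h:6 v:6)
— RS: 2×3; PE[0][0] trace:
  [0] (0,0) acc=30 (h:30 v:6)
  [1] (0,0) acc=45 (h:45 v:9)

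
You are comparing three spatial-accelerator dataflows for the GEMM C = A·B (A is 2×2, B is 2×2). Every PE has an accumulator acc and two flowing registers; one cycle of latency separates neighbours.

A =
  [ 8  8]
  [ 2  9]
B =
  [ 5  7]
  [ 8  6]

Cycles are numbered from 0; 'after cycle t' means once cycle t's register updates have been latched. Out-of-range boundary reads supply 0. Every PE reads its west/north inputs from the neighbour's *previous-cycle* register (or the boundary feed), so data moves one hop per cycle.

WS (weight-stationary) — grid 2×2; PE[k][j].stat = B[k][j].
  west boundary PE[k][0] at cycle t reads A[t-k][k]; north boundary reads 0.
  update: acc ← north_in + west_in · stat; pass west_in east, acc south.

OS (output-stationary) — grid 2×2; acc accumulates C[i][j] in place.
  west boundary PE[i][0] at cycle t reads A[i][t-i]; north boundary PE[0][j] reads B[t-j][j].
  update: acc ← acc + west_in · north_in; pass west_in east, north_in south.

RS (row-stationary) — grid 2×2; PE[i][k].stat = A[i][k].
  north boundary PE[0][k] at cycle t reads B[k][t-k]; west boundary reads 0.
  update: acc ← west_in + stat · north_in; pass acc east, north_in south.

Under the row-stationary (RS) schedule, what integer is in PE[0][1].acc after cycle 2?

Tracing RS — 2×2 array, target PE[0][1]:
  after 0 — PE[0][0] acc=40, pass-E 40, pass-S 5
  after 0 — PE[0][1] acc=0, pass-E 0, pass-S 0
  after 1 — PE[0][0] acc=56, pass-E 56, pass-S 7
  after 1 — PE[0][1] acc=104, pass-E 104, pass-S 8
  after 2 — PE[0][0] acc=0, pass-E 0, pass-S 0
  after 2 — PE[0][1] acc=104, pass-E 104, pass-S 6

PE[0][1].acc = 104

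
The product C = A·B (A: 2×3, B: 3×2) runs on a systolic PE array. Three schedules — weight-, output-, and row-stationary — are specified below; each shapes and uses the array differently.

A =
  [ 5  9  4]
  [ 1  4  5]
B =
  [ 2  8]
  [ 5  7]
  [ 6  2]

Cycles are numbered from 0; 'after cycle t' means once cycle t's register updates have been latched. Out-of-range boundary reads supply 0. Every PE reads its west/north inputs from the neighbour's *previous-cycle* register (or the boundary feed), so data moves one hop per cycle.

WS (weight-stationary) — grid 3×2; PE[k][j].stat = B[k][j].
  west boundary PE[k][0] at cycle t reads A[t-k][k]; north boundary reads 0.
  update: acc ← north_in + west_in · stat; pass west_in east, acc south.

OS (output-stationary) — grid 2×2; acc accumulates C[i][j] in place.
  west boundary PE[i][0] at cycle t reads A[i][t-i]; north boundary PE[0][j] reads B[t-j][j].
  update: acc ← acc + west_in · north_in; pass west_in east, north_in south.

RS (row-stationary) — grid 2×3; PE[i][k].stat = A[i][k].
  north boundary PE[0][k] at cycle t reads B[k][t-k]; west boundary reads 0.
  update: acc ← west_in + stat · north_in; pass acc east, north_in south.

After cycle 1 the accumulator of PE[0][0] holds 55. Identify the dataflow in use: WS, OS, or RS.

WS [3×2] PE[0][0] across cycles:
  step 0 · PE0,0: acc=10; fwd→5 fwd↓10
  step 1 · PE0,0: acc=2; fwd→1 fwd↓2
OS [2×2] PE[0][0] across cycles:
  step 0 · PE0,0: acc=10; fwd→5 fwd↓2
  step 1 · PE0,0: acc=55; fwd→9 fwd↓5
RS [2×3] PE[0][0] across cycles:
  step 0 · PE0,0: acc=10; fwd→10 fwd↓2
  step 1 · PE0,0: acc=40; fwd→40 fwd↓8

dataflow = OS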